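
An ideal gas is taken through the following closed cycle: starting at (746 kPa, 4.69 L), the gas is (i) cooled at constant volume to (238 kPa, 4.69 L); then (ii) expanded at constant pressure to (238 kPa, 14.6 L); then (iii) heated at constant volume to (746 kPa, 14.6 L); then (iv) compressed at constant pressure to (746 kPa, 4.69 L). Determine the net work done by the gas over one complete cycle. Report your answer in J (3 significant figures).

Constant-volume legs do no work.
W(ii) = (238)(14.6 − 4.69) = 2359 J; W(iv) = (746)(4.69 − 14.6) = -7393 J.
W_net = 2359 − 7393 = -5034 J (the counter-clockwise enclosed area).

W_net ≈ -5030 J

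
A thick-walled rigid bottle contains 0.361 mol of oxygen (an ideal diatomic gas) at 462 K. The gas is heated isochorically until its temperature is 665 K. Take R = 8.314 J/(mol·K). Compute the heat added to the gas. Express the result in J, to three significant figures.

Constant volume ⇒ W = 0, so Q = ΔU = nCᵥΔT with Cᵥ = 5R/2 = 20.79 J/(mol·K).
ΔU = (0.361)(20.79)(665 − 462) = 1523 J.

Q ≈ 1520 J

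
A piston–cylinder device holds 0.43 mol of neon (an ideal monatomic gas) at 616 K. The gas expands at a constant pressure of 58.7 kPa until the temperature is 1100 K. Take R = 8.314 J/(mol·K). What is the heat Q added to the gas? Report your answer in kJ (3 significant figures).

Isobaric: W = nRΔT = (0.43)(8.314)(484) = 1730 J.
ΔU = nCᵥΔT with Cᵥ = 3R/2: ΔU = (0.43)(12.47)(484) = 2595 J.
Q = ΔU + W = 2595 + 1730 = 4326 J.

Q ≈ 4.33 kJ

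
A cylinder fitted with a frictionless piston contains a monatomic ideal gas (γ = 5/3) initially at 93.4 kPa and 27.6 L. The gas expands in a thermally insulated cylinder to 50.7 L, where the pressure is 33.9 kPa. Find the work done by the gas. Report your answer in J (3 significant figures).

W ≈ 1290 J

Adiabatic: W = (P₁V₁ − P₂V₂)/(γ − 1) with γ = 5/3.
P₁V₁ = 2578 J, P₂V₂ = 1719 J.
W = (2578 − 1719) / 0.6667 = 1289 J.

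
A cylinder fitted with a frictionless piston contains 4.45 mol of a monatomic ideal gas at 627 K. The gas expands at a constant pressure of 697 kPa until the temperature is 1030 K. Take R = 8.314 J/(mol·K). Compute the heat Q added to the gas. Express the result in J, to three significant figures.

Isobaric: W = nRΔT = (4.45)(8.314)(403) = 14910 J.
ΔU = nCᵥΔT with Cᵥ = 3R/2: ΔU = (4.45)(12.47)(403) = 22365 J.
Q = ΔU + W = 22365 + 14910 = 37275 J.

Q ≈ 37300 J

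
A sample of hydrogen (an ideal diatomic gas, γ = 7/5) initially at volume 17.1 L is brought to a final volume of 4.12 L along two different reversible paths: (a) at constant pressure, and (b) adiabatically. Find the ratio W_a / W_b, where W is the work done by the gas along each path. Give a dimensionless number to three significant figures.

Path (a) isobaric: W = P₁(V₂ − V₁) → W_a/(P₁V₁) = -0.7591.
Path (b) adiabatic: W = P₁V₁(1 − (V₁/V₂)^(γ−1))/(γ−1) → W_b/(P₁V₁) = -1.918.
W_a / W_b = -0.7591 / -1.918 = 0.3959.

W_a / W_b ≈ 0.396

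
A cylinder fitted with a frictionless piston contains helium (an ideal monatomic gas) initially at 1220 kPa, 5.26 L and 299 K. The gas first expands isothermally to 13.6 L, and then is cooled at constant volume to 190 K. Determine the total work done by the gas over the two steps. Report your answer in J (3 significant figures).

W_total ≈ 6100 J

Step 1 (isothermal): W = P₁V₁ ln(V₂/V₁) = (6417) ln(13.6/5.26) = 6096 J.
Step 2 (isochoric): W = 0 (constant volume).
W_total = 6096 + 0 = 6096 J.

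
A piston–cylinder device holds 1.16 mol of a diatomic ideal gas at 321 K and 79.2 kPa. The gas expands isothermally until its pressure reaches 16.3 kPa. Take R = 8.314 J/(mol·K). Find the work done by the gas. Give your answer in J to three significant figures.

Isothermal process: W = nRT ln(V₂/V₁) = nRT ln(P₁/P₂).
W = (1.16)(8.314)(321) × ln(79.2/16.3)
  = 3096 × ln(4.859) = 3096 × 1.581
W_by_gas = 4894 J.

W ≈ 4890 J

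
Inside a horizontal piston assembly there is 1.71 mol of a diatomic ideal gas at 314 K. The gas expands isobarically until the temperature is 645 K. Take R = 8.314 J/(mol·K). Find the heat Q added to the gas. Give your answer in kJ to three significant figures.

Isobaric: W = nRΔT = (1.71)(8.314)(331) = 4706 J.
ΔU = nCᵥΔT with Cᵥ = 5R/2: ΔU = (1.71)(20.79)(331) = 11765 J.
Q = ΔU + W = 11765 + 4706 = 16470 J.

Q ≈ 16.5 kJ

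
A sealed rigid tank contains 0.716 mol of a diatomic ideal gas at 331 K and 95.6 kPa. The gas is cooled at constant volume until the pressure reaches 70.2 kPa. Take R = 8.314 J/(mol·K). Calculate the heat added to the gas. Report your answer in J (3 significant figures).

Q ≈ -1310 J

Constant volume ⇒ W = 0, so Q = ΔU = nCᵥΔT with Cᵥ = 5R/2 = 20.79 J/(mol·K).
At constant V, T₂/T₁ = P₂/P₁ ⇒ ΔT = T₁(P₂/P₁ − 1) = 331·(70.2/95.6 − 1) = -87.94 K.
ΔU = (0.716)(20.79)(-87.94) = -1309 J.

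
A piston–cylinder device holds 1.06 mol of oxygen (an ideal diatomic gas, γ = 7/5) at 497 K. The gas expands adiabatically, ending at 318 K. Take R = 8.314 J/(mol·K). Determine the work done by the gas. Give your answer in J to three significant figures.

Adiabatic ⇒ Q = 0, so W_by = −ΔU = nCᵥ(T₁ − T₂).
Cᵥ = 5R/2 = 20.79 J/(mol·K).
W = (1.06)(20.79)(497 − 318) = 3944 J.

W ≈ 3940 J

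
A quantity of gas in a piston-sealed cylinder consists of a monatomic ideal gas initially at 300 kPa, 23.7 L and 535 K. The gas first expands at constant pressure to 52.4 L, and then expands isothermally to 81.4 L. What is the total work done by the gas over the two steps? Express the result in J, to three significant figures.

Step 1 (isobaric): W = PΔV = (300 kPa)(52.4 − 23.7 L) = 8610 J.
After step 1: P = 300 kPa, V = 52.4 L, T = 1183 K.
Step 2 (isothermal): W = P₁V₁ ln(V₂/V₁) = (15720) ln(81.4/52.4) = 6924 J.
W_total = 8610 + 6924 = 15534 J.

W_total ≈ 15500 J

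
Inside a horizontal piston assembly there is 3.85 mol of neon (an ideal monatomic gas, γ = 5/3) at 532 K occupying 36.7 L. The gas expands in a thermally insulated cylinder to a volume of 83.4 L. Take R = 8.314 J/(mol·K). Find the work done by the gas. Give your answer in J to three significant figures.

W ≈ 10800 J

Adiabatic: TV^(γ−1) = const with γ = 5/3.
T₂ = T₁ (V₁/V₂)^(γ−1) = 532 × (36.7/83.4)^0.667 = 532 × 0.5785 = 307.8 K.
W_by = nCᵥ(T₁ − T₂) = (3.85)(12.47)(532 − 307.8) = 10765 J.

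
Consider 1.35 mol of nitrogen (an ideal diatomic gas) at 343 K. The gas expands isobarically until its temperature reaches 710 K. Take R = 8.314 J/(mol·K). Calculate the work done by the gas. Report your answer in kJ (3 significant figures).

Isobaric: W = P ΔV = nR ΔT.
W = (1.35)(8.314)(710 − 343) = 4119 J.

W ≈ 4.12 kJ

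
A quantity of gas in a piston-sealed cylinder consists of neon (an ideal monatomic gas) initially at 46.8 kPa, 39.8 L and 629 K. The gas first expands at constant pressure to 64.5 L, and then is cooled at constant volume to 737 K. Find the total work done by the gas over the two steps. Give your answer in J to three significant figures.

Step 1 (isobaric): W = PΔV = (46.8 kPa)(64.5 − 39.8 L) = 1156 J.
Step 2 (isochoric): W = 0 (constant volume).
W_total = 1156 + 0 = 1156 J.

W_total ≈ 1160 J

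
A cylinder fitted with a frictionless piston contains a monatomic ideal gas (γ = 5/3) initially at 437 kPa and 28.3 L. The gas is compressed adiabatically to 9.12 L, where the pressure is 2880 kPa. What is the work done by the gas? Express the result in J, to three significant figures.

Adiabatic: W = (P₁V₁ − P₂V₂)/(γ − 1) with γ = 5/3.
P₁V₁ = 12367 J, P₂V₂ = 26266 J.
W = (12367 − 26266) / 0.6667 = -20848 J.

W ≈ -20800 J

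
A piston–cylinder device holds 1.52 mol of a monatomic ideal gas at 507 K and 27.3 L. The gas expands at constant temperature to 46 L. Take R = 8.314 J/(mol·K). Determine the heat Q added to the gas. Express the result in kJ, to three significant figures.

Isothermal ⇒ ΔU = 0, so Q = W = nRT ln(V₂/V₁).
Q = (1.52)(8.314)(507) ln(46/27.3) = 6407 × 0.5218 = 3343 J.

Q ≈ 3.34 kJ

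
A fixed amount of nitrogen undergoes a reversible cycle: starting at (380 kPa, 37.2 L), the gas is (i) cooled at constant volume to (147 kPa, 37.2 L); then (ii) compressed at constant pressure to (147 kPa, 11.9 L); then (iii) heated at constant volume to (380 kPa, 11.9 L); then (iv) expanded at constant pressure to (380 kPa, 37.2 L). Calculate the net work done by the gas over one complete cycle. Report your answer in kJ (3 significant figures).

W_net ≈ 5.89 kJ

Constant-volume legs do no work.
W(ii) = (147)(11.9 − 37.2) = -3719 J; W(iv) = (380)(37.2 − 11.9) = 9614 J.
W_net = -3719 + 9614 = 5895 J (the clockwise enclosed area).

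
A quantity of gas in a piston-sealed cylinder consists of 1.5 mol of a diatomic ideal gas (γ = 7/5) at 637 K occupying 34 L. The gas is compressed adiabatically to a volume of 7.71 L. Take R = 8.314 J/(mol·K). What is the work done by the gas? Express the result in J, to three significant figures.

Adiabatic: TV^(γ−1) = const with γ = 7/5.
T₂ = T₁ (V₁/V₂)^(γ−1) = 637 × (34/7.71)^0.4 = 637 × 1.81 = 1153 K.
W_by = nCᵥ(T₁ − T₂) = (1.5)(20.79)(637 − 1153) = -16094 J.

W ≈ -16100 J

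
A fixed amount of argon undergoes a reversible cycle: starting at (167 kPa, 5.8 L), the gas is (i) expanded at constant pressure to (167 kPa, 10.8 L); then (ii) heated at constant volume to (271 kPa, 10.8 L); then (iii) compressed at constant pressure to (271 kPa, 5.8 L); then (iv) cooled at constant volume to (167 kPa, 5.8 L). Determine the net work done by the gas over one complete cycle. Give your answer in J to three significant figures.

W_net ≈ -520 J

Constant-volume legs do no work.
W(i) = (167)(10.8 − 5.8) = 835 J; W(iii) = (271)(5.8 − 10.8) = -1355 J.
W_net = 835 − 1355 = -520 J (the counter-clockwise enclosed area).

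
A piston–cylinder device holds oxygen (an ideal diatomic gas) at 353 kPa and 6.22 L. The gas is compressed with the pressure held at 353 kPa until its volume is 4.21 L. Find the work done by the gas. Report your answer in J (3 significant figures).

Isobaric: W = P ΔV.
W = (353 kPa)(4.21 − 6.22 L) = (353)(-2.01) = -709.5 J.

W ≈ -710 J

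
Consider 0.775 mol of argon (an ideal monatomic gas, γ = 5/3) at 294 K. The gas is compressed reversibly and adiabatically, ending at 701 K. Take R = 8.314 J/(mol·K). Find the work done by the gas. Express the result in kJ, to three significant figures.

W ≈ -3.93 kJ

Adiabatic ⇒ Q = 0, so W_by = −ΔU = nCᵥ(T₁ − T₂).
Cᵥ = 3R/2 = 12.47 J/(mol·K).
W = (0.775)(12.47)(294 − 701) = -3934 J.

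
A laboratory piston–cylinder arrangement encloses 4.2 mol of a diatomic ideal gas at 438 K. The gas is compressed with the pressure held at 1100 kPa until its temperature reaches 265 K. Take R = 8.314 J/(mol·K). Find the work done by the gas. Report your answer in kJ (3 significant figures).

Isobaric: W = P ΔV = nR ΔT.
W = (4.2)(8.314)(265 − 438) = -6041 J.

W ≈ -6.04 kJ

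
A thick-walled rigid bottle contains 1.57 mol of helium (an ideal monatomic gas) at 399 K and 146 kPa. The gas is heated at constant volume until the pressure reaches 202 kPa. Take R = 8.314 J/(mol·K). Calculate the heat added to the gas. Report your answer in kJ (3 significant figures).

Constant volume ⇒ W = 0, so Q = ΔU = nCᵥΔT with Cᵥ = 3R/2 = 12.47 J/(mol·K).
At constant V, T₂/T₁ = P₂/P₁ ⇒ ΔT = T₁(P₂/P₁ − 1) = 399·(202/146 − 1) = 153 K.
ΔU = (1.57)(12.47)(153) = 2996 J.

Q ≈ 3.00 kJ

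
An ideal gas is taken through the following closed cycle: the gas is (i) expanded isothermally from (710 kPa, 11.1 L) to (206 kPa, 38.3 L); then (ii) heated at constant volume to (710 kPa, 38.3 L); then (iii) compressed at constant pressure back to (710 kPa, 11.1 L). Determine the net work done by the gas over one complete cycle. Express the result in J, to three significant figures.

W_net ≈ -9550 J

Leg (i): W = PᵢVᵢ ln(V_f/Vᵢ) = (7881) ln(38.3/11.1) = 9761 J.
Leg (ii): W = 0.
Leg (iii): W = PΔV = (710)(11.1 − 38.3) = -19312 J.
W_net = 9761 − 19312 = -9551 J.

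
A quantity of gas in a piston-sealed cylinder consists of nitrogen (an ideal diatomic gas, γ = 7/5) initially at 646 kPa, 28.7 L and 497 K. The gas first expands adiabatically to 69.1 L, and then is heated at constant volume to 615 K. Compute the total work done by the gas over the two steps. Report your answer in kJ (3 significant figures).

Step 1 (adiabatic): W = (P₁V₁ − P₂V₂)/(γ−1) = (18540 − 13046)/0.4 = 13736 J.
Step 2 (isochoric): W = 0 (constant volume).
W_total = 13736 + 0 = 13736 J.

W_total ≈ 13.7 kJ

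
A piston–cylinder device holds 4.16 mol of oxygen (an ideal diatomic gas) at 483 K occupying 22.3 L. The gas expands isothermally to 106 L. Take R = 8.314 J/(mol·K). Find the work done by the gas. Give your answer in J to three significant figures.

W ≈ 26000 J

Isothermal: W = nRT ln(V₂/V₁).
W = (4.16)(8.314)(483) × ln(106/22.3)
  = 16705 × 1.559
W_by_gas = 26041 J.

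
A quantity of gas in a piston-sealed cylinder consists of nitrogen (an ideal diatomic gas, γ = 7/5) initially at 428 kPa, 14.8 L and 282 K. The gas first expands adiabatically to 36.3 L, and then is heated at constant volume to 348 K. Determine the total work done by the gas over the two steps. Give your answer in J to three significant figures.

Step 1 (adiabatic): W = (P₁V₁ − P₂V₂)/(γ−1) = (6334 − 4424)/0.4 = 4775 J.
Step 2 (isochoric): W = 0 (constant volume).
W_total = 4775 + 0 = 4775 J.

W_total ≈ 4780 J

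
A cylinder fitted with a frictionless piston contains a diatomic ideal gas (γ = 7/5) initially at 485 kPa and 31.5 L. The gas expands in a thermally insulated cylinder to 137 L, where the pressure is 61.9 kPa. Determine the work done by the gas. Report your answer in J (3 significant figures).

Adiabatic: W = (P₁V₁ − P₂V₂)/(γ − 1) with γ = 7/5.
P₁V₁ = 15278 J, P₂V₂ = 8480 J.
W = (15278 − 8480) / 0.4 = 16993 J.

W ≈ 17000 J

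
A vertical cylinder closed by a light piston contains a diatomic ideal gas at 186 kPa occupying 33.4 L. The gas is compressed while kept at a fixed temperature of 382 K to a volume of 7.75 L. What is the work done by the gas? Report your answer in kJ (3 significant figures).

W ≈ -9.08 kJ

Isothermal: W = nRT ln(V₂/V₁) = P₁V₁ ln(V₂/V₁).
P₁V₁ = (186 kPa)(33.4 L) = 6212 J.
W = 6212 × ln(7.75/33.4) = 6212 × -1.461
W_by_gas = -9075 J.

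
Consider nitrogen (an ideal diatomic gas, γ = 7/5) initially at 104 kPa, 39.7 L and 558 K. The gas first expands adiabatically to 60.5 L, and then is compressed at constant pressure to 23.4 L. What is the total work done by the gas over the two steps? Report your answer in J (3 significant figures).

W_total ≈ -538 J

Step 1 (adiabatic): W = (P₁V₁ − P₂V₂)/(γ−1) = (4129 − 3488)/0.4 = 1601 J.
After step 1: P = 57.66 kPa, V = 60.5 L, T = 471.5 K.
Step 2 (isobaric): W = PΔV = (57.66 kPa)(23.4 − 60.5 L) = -2139 J.
W_total = 1601 − 2139 = -538.5 J.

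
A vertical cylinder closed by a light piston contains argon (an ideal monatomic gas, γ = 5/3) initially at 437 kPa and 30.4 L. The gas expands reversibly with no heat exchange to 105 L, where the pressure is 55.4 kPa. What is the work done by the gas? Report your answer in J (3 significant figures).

W ≈ 11200 J

Adiabatic: W = (P₁V₁ − P₂V₂)/(γ − 1) with γ = 5/3.
P₁V₁ = 13285 J, P₂V₂ = 5817 J.
W = (13285 − 5817) / 0.6667 = 11202 J.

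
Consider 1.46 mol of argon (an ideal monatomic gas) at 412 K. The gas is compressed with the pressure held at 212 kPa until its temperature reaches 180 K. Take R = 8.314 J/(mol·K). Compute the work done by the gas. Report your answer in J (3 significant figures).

W ≈ -2820 J

Isobaric: W = P ΔV = nR ΔT.
W = (1.46)(8.314)(180 − 412) = -2816 J.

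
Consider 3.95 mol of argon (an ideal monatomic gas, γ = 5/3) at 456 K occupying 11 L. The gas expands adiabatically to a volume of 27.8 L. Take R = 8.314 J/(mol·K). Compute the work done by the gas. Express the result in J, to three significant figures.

W ≈ 10400 J

Adiabatic: TV^(γ−1) = const with γ = 5/3.
T₂ = T₁ (V₁/V₂)^(γ−1) = 456 × (11/27.8)^0.667 = 456 × 0.539 = 245.8 K.
W_by = nCᵥ(T₁ − T₂) = (3.95)(12.47)(456 − 245.8) = 10356 J.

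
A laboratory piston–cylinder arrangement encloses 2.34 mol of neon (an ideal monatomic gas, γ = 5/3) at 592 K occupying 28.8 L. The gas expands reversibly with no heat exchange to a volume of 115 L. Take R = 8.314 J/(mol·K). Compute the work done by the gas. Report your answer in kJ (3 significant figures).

Adiabatic: TV^(γ−1) = const with γ = 5/3.
T₂ = T₁ (V₁/V₂)^(γ−1) = 592 × (28.8/115)^0.667 = 592 × 0.3973 = 235.2 K.
W_by = nCᵥ(T₁ − T₂) = (2.34)(12.47)(592 − 235.2) = 10412 J.

W ≈ 10.4 kJ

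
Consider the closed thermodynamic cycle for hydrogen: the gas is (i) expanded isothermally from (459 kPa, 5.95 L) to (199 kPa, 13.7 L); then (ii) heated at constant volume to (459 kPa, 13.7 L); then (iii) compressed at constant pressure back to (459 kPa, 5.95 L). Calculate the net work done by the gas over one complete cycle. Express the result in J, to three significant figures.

Leg (i): W = PᵢVᵢ ln(V_f/Vᵢ) = (2731) ln(13.7/5.95) = 2278 J.
Leg (ii): W = 0.
Leg (iii): W = PΔV = (459)(5.95 − 13.7) = -3557 J.
W_net = 2278 − 3557 = -1280 J.

W_net ≈ -1280 J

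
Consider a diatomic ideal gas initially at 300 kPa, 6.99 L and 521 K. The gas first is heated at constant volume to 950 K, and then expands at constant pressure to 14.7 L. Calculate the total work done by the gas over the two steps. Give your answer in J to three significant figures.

W_total ≈ 4220 J

Step 1 (isochoric): W = 0 (constant volume).
After step 1: P = 547 kPa (V unchanged).
Step 2 (isobaric): W = PΔV = (547 kPa)(14.7 − 6.99 L) = 4218 J.
W_total = 0 + 4218 = 4218 J.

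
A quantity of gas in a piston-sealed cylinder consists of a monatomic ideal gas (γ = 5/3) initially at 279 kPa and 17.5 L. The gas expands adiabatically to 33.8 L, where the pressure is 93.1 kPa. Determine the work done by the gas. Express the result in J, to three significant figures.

W ≈ 2600 J

Adiabatic: W = (P₁V₁ − P₂V₂)/(γ − 1) with γ = 5/3.
P₁V₁ = 4882 J, P₂V₂ = 3147 J.
W = (4882 − 3147) / 0.6667 = 2604 J.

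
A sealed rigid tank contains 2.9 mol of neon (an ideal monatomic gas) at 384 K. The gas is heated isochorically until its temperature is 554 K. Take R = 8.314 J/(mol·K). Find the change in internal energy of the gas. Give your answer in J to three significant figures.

ΔU ≈ 6150 J

Constant volume ⇒ W = 0, so Q = ΔU = nCᵥΔT with Cᵥ = 3R/2 = 12.47 J/(mol·K).
ΔU = (2.9)(12.47)(554 − 384) = 6148 J.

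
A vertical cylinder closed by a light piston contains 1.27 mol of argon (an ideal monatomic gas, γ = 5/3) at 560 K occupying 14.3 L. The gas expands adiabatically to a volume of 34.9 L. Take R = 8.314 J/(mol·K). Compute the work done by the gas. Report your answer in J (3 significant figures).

W ≈ 3980 J

Adiabatic: TV^(γ−1) = const with γ = 5/3.
T₂ = T₁ (V₁/V₂)^(γ−1) = 560 × (14.3/34.9)^0.667 = 560 × 0.5517 = 308.9 K.
W_by = nCᵥ(T₁ − T₂) = (1.27)(12.47)(560 − 308.9) = 3976 J.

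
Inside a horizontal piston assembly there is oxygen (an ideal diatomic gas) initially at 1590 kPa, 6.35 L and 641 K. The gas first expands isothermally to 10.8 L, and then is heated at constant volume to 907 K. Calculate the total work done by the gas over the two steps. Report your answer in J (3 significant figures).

Step 1 (isothermal): W = P₁V₁ ln(V₂/V₁) = (10096) ln(10.8/6.35) = 5362 J.
Step 2 (isochoric): W = 0 (constant volume).
W_total = 5362 + 0 = 5362 J.

W_total ≈ 5360 J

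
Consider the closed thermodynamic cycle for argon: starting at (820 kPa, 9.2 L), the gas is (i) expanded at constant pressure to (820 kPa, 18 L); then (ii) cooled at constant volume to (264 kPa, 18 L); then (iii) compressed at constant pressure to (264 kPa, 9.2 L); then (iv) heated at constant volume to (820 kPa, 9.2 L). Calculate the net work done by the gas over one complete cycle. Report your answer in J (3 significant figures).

Constant-volume legs do no work.
W(i) = (820)(18 − 9.2) = 7216 J; W(iii) = (264)(9.2 − 18) = -2323 J.
W_net = 7216 − 2323 = 4893 J (the clockwise enclosed area).

W_net ≈ 4890 J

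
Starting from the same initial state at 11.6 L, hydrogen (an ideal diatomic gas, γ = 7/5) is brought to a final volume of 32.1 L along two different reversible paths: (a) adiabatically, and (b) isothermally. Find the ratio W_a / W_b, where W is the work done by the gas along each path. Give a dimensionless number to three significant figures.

Path (a) adiabatic: W = P₁V₁(1 − (V₁/V₂)^(γ−1))/(γ−1) → W_a/(P₁V₁) = 0.8361.
Path (b) isothermal: W = P₁V₁ ln(V₂/V₁) → W_b/(P₁V₁) = 1.018.
W_a / W_b = 0.8361 / 1.018 = 0.8215.

W_a / W_b ≈ 0.821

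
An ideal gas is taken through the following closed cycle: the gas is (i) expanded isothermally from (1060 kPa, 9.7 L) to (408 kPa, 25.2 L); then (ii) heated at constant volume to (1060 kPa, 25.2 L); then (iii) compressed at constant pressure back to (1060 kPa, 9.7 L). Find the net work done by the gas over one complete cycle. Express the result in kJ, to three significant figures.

W_net ≈ -6.61 kJ

Leg (i): W = PᵢVᵢ ln(V_f/Vᵢ) = (10282) ln(25.2/9.7) = 9816 J.
Leg (ii): W = 0.
Leg (iii): W = PΔV = (1060)(9.7 − 25.2) = -16430 J.
W_net = 9816 − 16430 = -6614 J.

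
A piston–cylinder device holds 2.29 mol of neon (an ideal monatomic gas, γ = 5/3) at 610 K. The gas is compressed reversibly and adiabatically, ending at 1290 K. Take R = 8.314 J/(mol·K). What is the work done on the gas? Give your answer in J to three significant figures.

Adiabatic ⇒ Q = 0, so W_by = −ΔU = nCᵥ(T₁ − T₂).
Cᵥ = 3R/2 = 12.47 J/(mol·K).
W = (2.29)(12.47)(610 − 1290) = -19420 J.
Work on gas = −W_by = 19420 J.

W ≈ 19400 J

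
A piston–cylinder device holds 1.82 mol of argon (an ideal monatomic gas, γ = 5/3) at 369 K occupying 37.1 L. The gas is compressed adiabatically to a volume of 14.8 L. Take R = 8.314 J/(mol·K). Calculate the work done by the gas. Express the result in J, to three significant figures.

W ≈ -7080 J

Adiabatic: TV^(γ−1) = const with γ = 5/3.
T₂ = T₁ (V₁/V₂)^(γ−1) = 369 × (37.1/14.8)^0.667 = 369 × 1.845 = 680.9 K.
W_by = nCᵥ(T₁ − T₂) = (1.82)(12.47)(369 − 680.9) = -7080 J.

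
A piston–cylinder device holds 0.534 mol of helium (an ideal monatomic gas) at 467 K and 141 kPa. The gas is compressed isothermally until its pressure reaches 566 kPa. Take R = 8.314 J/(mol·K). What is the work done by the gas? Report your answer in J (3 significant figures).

Isothermal process: W = nRT ln(V₂/V₁) = nRT ln(P₁/P₂).
W = (0.534)(8.314)(467) × ln(141/566)
  = 2073 × ln(0.2491) = 2073 × -1.39
W_by_gas = -2882 J.

W ≈ -2880 J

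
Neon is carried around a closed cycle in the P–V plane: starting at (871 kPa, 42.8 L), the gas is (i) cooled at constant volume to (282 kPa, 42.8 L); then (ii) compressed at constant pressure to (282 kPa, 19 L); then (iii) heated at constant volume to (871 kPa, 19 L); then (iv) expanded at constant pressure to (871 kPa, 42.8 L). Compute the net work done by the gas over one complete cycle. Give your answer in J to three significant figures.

W_net ≈ 14000 J

Constant-volume legs do no work.
W(ii) = (282)(19 − 42.8) = -6712 J; W(iv) = (871)(42.8 − 19) = 20730 J.
W_net = -6712 + 20730 = 14018 J (the clockwise enclosed area).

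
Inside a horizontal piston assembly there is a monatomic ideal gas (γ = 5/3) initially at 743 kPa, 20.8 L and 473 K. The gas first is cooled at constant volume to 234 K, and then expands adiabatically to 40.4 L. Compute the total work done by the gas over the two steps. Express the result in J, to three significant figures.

W_total ≈ 4100 J

Step 1 (isochoric): W = 0 (constant volume).
After step 1: P = 367.6 kPa (V unchanged).
Step 2 (adiabatic): W = (P₁V₁ − P₂V₂)/(γ−1) = (7646 − 4911)/0.667 = 4101 J.
W_total = 0 + 4101 = 4101 J.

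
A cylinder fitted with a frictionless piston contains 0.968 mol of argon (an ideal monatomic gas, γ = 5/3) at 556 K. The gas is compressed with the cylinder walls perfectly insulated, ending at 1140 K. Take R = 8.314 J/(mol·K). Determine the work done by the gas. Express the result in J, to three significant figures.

W ≈ -7050 J

Adiabatic ⇒ Q = 0, so W_by = −ΔU = nCᵥ(T₁ − T₂).
Cᵥ = 3R/2 = 12.47 J/(mol·K).
W = (0.968)(12.47)(556 − 1140) = -7050 J.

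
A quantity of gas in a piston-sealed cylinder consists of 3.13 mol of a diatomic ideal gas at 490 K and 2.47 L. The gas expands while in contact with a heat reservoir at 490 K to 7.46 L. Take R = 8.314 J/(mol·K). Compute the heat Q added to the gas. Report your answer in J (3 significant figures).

Q ≈ 14100 J

Isothermal ⇒ ΔU = 0, so Q = W = nRT ln(V₂/V₁).
Q = (3.13)(8.314)(490) ln(7.46/2.47) = 12751 × 1.105 = 14094 J.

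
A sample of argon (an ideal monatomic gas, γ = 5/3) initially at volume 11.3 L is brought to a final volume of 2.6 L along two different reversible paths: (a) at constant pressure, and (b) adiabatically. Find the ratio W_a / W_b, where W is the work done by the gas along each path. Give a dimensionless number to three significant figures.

W_a / W_b ≈ 0.309

Path (a) isobaric: W = P₁(V₂ − V₁) → W_a/(P₁V₁) = -0.7699.
Path (b) adiabatic: W = P₁V₁(1 − (V₁/V₂)^(γ−1))/(γ−1) → W_b/(P₁V₁) = -2.495.
W_a / W_b = -0.7699 / -2.495 = 0.3086.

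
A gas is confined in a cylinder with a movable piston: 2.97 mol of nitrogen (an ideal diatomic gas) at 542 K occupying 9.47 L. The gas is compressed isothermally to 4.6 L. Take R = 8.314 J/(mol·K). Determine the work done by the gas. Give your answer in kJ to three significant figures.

Isothermal: W = nRT ln(V₂/V₁).
W = (2.97)(8.314)(542) × ln(4.6/9.47)
  = 13383 × -0.7221
W_by_gas = -9664 J.

W ≈ -9.66 kJ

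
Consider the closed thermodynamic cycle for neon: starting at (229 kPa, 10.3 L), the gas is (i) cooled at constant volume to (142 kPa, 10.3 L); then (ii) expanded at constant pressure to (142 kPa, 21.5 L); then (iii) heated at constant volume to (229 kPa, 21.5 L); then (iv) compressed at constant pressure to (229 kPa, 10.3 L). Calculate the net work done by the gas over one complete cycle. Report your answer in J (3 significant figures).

Constant-volume legs do no work.
W(ii) = (142)(21.5 − 10.3) = 1590 J; W(iv) = (229)(10.3 − 21.5) = -2565 J.
W_net = 1590 − 2565 = -974.4 J (the counter-clockwise enclosed area).

W_net ≈ -974 J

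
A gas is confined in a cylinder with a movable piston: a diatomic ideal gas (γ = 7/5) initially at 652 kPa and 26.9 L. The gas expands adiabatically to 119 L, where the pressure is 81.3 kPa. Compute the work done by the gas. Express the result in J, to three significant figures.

Adiabatic: W = (P₁V₁ − P₂V₂)/(γ − 1) with γ = 7/5.
P₁V₁ = 17539 J, P₂V₂ = 9675 J.
W = (17539 − 9675) / 0.4 = 19660 J.

W ≈ 19700 J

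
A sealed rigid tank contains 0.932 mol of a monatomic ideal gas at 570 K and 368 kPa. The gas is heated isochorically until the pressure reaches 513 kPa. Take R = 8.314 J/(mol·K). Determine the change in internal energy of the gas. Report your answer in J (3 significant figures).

Constant volume ⇒ W = 0, so Q = ΔU = nCᵥΔT with Cᵥ = 3R/2 = 12.47 J/(mol·K).
At constant V, T₂/T₁ = P₂/P₁ ⇒ ΔT = T₁(P₂/P₁ − 1) = 570·(513/368 − 1) = 224.6 K.
ΔU = (0.932)(12.47)(224.6) = 2610 J.

ΔU ≈ 2610 J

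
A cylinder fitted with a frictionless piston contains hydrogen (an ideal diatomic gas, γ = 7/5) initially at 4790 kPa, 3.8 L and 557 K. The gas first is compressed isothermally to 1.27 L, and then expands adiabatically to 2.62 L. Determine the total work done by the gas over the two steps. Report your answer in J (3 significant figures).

Step 1 (isothermal): W = P₁V₁ ln(V₂/V₁) = (18202) ln(1.27/3.8) = -19949 J.
After step 1: P = 14332 kPa, V = 1.27 L, T = 557 K.
Step 2 (adiabatic): W = (P₁V₁ − P₂V₂)/(γ−1) = (18202 − 13624)/0.4 = 11444 J.
W_total = -19949 + 11444 = -8505 J.

W_total ≈ -8510 J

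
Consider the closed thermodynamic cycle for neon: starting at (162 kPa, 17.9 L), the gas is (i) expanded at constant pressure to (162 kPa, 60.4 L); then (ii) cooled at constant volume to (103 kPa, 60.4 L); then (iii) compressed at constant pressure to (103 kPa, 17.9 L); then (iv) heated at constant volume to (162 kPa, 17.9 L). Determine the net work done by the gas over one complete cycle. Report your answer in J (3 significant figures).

Constant-volume legs do no work.
W(i) = (162)(60.4 − 17.9) = 6885 J; W(iii) = (103)(17.9 − 60.4) = -4378 J.
W_net = 6885 − 4378 = 2508 J (the clockwise enclosed area).

W_net ≈ 2510 J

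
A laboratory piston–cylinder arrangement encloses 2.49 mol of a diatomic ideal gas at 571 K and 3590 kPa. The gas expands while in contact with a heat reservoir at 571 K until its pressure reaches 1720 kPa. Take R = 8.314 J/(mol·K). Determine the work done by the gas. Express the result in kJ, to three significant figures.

Isothermal process: W = nRT ln(V₂/V₁) = nRT ln(P₁/P₂).
W = (2.49)(8.314)(571) × ln(3590/1720)
  = 11821 × ln(2.087) = 11821 × 0.7358
W_by_gas = 8698 J.

W ≈ 8.70 kJ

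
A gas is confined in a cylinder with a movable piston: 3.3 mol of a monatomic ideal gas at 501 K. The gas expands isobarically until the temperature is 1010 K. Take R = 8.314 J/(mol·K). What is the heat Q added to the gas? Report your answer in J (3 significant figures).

Isobaric: W = nRΔT = (3.3)(8.314)(509) = 13965 J.
ΔU = nCᵥΔT with Cᵥ = 3R/2: ΔU = (3.3)(12.47)(509) = 20948 J.
Q = ΔU + W = 20948 + 13965 = 34913 J.

Q ≈ 34900 J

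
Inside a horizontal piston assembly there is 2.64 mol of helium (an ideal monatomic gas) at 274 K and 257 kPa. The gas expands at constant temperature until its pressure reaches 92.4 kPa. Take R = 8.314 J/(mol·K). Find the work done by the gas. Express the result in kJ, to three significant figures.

Isothermal process: W = nRT ln(V₂/V₁) = nRT ln(P₁/P₂).
W = (2.64)(8.314)(274) × ln(257/92.4)
  = 6014 × ln(2.781) = 6014 × 1.023
W_by_gas = 6152 J.

W ≈ 6.15 kJ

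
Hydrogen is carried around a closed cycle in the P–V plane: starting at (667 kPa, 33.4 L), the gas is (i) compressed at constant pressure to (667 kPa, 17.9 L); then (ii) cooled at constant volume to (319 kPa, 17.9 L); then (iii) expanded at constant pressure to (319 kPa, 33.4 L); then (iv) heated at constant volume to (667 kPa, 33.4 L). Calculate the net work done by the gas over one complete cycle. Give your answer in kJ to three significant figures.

Constant-volume legs do no work.
W(i) = (667)(17.9 − 33.4) = -10338 J; W(iii) = (319)(33.4 − 17.9) = 4944 J.
W_net = -10338 + 4944 = -5394 J (the counter-clockwise enclosed area).

W_net ≈ -5.39 kJ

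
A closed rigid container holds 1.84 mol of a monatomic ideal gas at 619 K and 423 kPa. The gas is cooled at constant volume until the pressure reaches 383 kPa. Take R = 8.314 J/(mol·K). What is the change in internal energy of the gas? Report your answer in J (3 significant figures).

ΔU ≈ -1340 J

Constant volume ⇒ W = 0, so Q = ΔU = nCᵥΔT with Cᵥ = 3R/2 = 12.47 J/(mol·K).
At constant V, T₂/T₁ = P₂/P₁ ⇒ ΔT = T₁(P₂/P₁ − 1) = 619·(383/423 − 1) = -58.53 K.
ΔU = (1.84)(12.47)(-58.53) = -1343 J.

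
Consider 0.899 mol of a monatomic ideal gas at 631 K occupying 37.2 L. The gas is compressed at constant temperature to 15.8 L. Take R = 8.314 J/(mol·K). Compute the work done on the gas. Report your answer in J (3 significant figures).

Isothermal: W = nRT ln(V₂/V₁).
W = (0.899)(8.314)(631) × ln(15.8/37.2)
  = 4716 × -0.8563
W_by_gas = -4039 J; work on gas = −W_by = 4039 J.

W ≈ 4040 J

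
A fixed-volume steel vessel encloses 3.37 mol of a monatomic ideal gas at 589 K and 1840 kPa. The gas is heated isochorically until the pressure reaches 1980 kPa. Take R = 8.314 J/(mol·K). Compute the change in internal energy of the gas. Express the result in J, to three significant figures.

ΔU ≈ 1880 J

Constant volume ⇒ W = 0, so Q = ΔU = nCᵥΔT with Cᵥ = 3R/2 = 12.47 J/(mol·K).
At constant V, T₂/T₁ = P₂/P₁ ⇒ ΔT = T₁(P₂/P₁ − 1) = 589·(1980/1840 − 1) = 44.82 K.
ΔU = (3.37)(12.47)(44.82) = 1883 J.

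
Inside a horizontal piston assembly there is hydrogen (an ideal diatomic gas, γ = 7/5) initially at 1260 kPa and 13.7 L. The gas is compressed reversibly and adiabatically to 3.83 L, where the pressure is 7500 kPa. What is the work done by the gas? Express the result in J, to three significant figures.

W ≈ -28700 J

Adiabatic: W = (P₁V₁ − P₂V₂)/(γ − 1) with γ = 7/5.
P₁V₁ = 17262 J, P₂V₂ = 28725 J.
W = (17262 − 28725) / 0.4 = -28658 J.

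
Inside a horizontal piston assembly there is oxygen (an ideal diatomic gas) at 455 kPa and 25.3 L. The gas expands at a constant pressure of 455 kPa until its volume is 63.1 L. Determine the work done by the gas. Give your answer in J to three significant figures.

Isobaric: W = P ΔV.
W = (455 kPa)(63.1 − 25.3 L) = (455)(37.8) = 17199 J.

W ≈ 17200 J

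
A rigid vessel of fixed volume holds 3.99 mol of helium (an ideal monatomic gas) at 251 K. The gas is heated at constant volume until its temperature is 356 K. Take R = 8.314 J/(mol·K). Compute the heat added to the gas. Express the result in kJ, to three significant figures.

Constant volume ⇒ W = 0, so Q = ΔU = nCᵥΔT with Cᵥ = 3R/2 = 12.47 J/(mol·K).
ΔU = (3.99)(12.47)(356 − 251) = 5225 J.

Q ≈ 5.22 kJ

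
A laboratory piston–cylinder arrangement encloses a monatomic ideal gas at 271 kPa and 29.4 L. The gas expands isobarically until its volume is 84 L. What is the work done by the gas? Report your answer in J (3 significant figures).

Isobaric: W = P ΔV.
W = (271 kPa)(84 − 29.4 L) = (271)(54.6) = 14797 J.

W ≈ 14800 J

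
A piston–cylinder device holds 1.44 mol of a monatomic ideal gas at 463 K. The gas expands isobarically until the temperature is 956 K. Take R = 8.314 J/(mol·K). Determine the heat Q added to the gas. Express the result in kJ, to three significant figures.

Q ≈ 14.8 kJ

Isobaric: W = nRΔT = (1.44)(8.314)(493) = 5902 J.
ΔU = nCᵥΔT with Cᵥ = 3R/2: ΔU = (1.44)(12.47)(493) = 8853 J.
Q = ΔU + W = 8853 + 5902 = 14756 J.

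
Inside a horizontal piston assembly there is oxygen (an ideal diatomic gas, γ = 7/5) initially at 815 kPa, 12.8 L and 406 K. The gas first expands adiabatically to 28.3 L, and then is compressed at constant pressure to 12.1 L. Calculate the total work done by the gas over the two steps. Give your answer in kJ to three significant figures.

W_total ≈ 2.74 kJ

Step 1 (adiabatic): W = (P₁V₁ − P₂V₂)/(γ−1) = (10432 − 7595)/0.4 = 7092 J.
After step 1: P = 268.4 kPa, V = 28.3 L, T = 295.6 K.
Step 2 (isobaric): W = PΔV = (268.4 kPa)(12.1 − 28.3 L) = -4348 J.
W_total = 7092 − 4348 = 2744 J.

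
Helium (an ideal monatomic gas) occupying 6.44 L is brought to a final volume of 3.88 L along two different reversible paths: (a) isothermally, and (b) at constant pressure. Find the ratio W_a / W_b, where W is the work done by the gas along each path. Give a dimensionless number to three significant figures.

W_a / W_b ≈ 1.27

Path (a) isothermal: W = P₁V₁ ln(V₂/V₁) → W_a/(P₁V₁) = -0.5067.
Path (b) isobaric: W = P₁(V₂ − V₁) → W_b/(P₁V₁) = -0.3975.
W_a / W_b = -0.5067 / -0.3975 = 1.275.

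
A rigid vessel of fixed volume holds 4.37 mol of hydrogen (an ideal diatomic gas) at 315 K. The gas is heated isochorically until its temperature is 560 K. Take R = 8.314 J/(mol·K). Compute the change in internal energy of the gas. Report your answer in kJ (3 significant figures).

ΔU ≈ 22.3 kJ

Constant volume ⇒ W = 0, so Q = ΔU = nCᵥΔT with Cᵥ = 5R/2 = 20.79 J/(mol·K).
ΔU = (4.37)(20.79)(560 − 315) = 22253 J.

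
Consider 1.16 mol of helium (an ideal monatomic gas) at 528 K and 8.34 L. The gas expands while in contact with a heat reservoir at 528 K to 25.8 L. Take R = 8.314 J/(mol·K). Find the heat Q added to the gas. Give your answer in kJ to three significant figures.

Q ≈ 5.75 kJ

Isothermal ⇒ ΔU = 0, so Q = W = nRT ln(V₂/V₁).
Q = (1.16)(8.314)(528) ln(25.8/8.34) = 5092 × 1.129 = 5751 J.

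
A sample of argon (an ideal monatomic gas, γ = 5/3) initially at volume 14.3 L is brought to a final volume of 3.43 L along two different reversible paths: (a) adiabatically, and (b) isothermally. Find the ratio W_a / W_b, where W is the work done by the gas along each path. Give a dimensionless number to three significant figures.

W_a / W_b ≈ 1.67

Path (a) adiabatic: W = P₁V₁(1 − (V₁/V₂)^(γ−1))/(γ−1) → W_a/(P₁V₁) = -2.386.
Path (b) isothermal: W = P₁V₁ ln(V₂/V₁) → W_b/(P₁V₁) = -1.428.
W_a / W_b = -2.386 / -1.428 = 1.671.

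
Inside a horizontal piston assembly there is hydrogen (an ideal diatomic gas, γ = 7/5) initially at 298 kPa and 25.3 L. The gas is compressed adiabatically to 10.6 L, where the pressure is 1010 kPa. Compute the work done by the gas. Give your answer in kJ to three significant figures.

W ≈ -7.92 kJ

Adiabatic: W = (P₁V₁ − P₂V₂)/(γ − 1) with γ = 7/5.
P₁V₁ = 7539 J, P₂V₂ = 10706 J.
W = (7539 − 10706) / 0.4 = -7916 J.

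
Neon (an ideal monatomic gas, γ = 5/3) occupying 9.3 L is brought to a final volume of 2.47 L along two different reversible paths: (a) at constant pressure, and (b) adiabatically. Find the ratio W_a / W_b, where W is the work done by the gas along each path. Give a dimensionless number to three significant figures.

Path (a) isobaric: W = P₁(V₂ − V₁) → W_a/(P₁V₁) = -0.7344.
Path (b) adiabatic: W = P₁V₁(1 − (V₁/V₂)^(γ−1))/(γ−1) → W_b/(P₁V₁) = -2.13.
W_a / W_b = -0.7344 / -2.13 = 0.3447.

W_a / W_b ≈ 0.345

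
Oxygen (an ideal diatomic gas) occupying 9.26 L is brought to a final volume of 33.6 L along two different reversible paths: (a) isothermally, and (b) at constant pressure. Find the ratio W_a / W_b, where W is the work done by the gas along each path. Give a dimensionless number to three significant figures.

Path (a) isothermal: W = P₁V₁ ln(V₂/V₁) → W_a/(P₁V₁) = 1.289.
Path (b) isobaric: W = P₁(V₂ − V₁) → W_b/(P₁V₁) = 2.629.
W_a / W_b = 1.289 / 2.629 = 0.4903.

W_a / W_b ≈ 0.490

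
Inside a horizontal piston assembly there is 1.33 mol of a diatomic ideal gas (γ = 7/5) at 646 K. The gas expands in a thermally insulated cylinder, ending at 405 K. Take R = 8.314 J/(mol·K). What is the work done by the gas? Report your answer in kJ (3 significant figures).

Adiabatic ⇒ Q = 0, so W_by = −ΔU = nCᵥ(T₁ − T₂).
Cᵥ = 5R/2 = 20.79 J/(mol·K).
W = (1.33)(20.79)(646 − 405) = 6662 J.

W ≈ 6.66 kJ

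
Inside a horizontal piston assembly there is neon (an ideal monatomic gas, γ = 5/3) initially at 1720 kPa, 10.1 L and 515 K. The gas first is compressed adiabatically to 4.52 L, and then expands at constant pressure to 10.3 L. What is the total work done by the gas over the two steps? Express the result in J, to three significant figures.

Step 1 (adiabatic): W = (P₁V₁ − P₂V₂)/(γ−1) = (17372 − 29692)/0.667 = -18480 J.
After step 1: P = 6569 kPa, V = 4.52 L, T = 880.2 K.
Step 2 (isobaric): W = PΔV = (6569 kPa)(10.3 − 4.52 L) = 37969 J.
W_total = -18480 + 37969 = 19489 J.

W_total ≈ 19500 J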